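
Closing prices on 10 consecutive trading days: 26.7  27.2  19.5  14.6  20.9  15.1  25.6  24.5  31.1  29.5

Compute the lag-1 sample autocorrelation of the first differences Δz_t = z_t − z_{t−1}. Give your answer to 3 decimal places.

First differences Δz: 0.5, -7.7, -4.9, 6.3, -5.8, 10.5, -1.1, 6.6, -1.6
Mean of differences = 0.3111
Numerator Σ(Δz_t−Δz̄)(Δz_{t+1}−Δz̄) = -125.1101
Denominator Σ(Δz_t−Δz̄)² = 313.5889
r_1(Δz) = -125.1101 / 313.5889 = -0.399

-0.399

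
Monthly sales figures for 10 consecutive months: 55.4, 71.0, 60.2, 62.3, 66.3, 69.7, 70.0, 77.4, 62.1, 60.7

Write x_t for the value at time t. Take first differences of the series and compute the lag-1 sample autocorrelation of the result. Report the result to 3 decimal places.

First differences Δx: 15.6, -10.8, 2.1, 4.0, 3.4, 0.3, 7.4, -15.3, -1.4
Mean of differences = 0.5889
Numerator Σ(Δx_t−Δx̄)(Δx_{t+1}−Δx̄) = -252.8257
Denominator Σ(Δx_t−Δx̄)² = 679.7489
r_1(Δx) = -252.8257 / 679.7489 = -0.372

-0.372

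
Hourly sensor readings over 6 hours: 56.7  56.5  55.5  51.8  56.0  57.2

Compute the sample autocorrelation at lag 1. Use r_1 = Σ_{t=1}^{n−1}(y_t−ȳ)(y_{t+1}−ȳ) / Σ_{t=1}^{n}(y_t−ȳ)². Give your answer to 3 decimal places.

Mean ȳ = (56.7 + 56.5 + 55.5 + 51.8 + 56.0 + 57.2)/6 = 55.6167
Deviations from mean: 1.0833, 0.8833, -0.1167, -3.8167, 0.3833, 1.5833
Σ(y_t−ȳ)(y_{t+1}−ȳ) = (0.9569) + (-0.1031) + (0.4453) + (-1.4631) + (0.6069) = 0.4431
Denominator Σ(y_t−ȳ)² = 19.1883
r_1 = 0.4431 / 19.1883 = 0.023

0.023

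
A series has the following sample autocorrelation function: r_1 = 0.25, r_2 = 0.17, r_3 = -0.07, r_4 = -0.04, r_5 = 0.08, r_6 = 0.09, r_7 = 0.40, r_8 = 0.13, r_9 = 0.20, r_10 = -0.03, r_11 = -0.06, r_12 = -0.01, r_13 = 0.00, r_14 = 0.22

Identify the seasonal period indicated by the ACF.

The largest autocorrelation is r_7 = 0.40; the remaining lags stay at or below 0.25. The elevated value at lag 1 (0.25), dropping to 0.17 at lag 2, reflects decaying short-term dependence rather than seasonality.
The dominant spike at lag 7 indicates a seasonal period of 7.

7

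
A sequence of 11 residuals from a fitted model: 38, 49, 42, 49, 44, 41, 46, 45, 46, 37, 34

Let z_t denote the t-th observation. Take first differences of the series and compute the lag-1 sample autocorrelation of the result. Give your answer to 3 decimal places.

-0.418

First differences Δz: 11, -7, 7, -5, -3, 5, -1, 1, -9, -3
Mean of differences = -0.4000
Numerator Σ(Δz_t−Δz̄)(Δz_{t+1}−Δz̄) = -153.9600
Denominator Σ(Δz_t−Δz̄)² = 368.4000
r_1(Δz) = -153.9600 / 368.4000 = -0.418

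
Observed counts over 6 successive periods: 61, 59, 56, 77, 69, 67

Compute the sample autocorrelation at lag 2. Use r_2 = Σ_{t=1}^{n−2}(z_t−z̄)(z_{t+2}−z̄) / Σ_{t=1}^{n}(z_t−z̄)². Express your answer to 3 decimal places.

-0.160

Mean z̄ = (61 + 59 + 56 + 77 + 69 + 67)/6 = 64.8333
Σ(z_t−z̄)(z_{t+2}−z̄) = (33.8611) + (-70.9722) + (-36.8056) + (26.3611) = -47.5556
Denominator Σ(z_t−z̄)² = 296.8333
r_2 = -47.5556 / 296.8333 = -0.160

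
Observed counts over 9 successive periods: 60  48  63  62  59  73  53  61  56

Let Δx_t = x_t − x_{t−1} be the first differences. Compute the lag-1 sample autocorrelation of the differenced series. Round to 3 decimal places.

-0.666

First differences Δx: -12, 15, -1, -3, 14, -20, 8, -5
Mean of differences = -0.5000
Numerator Σ(Δx_t−Δx̄)(Δx_{t+1}−Δx̄) = -707.7500
Denominator Σ(Δx_t−Δx̄)² = 1062.0000
r_1(Δx) = -707.7500 / 1062.0000 = -0.666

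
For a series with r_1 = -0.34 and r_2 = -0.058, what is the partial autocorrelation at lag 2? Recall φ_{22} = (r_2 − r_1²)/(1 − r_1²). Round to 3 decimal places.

-0.196

φ_{22} = (r_2 − r_1²) / (1 − r_1²)
r_1² = (-0.34)² = 0.1156
Numerator = -0.058 − 0.1156 = -0.1736; denominator = 1 − 0.1156 = 0.8844
φ_{22} = -0.1736 / 0.8844 = -0.196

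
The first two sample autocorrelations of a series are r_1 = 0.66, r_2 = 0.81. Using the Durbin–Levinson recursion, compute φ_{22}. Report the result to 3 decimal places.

φ_{22} = (r_2 − r_1²) / (1 − r_1²)
r_1² = (0.66)² = 0.4356
Numerator = 0.81 − 0.4356 = 0.3744; denominator = 1 − 0.4356 = 0.5644
φ_{22} = 0.3744 / 0.5644 = 0.663

0.663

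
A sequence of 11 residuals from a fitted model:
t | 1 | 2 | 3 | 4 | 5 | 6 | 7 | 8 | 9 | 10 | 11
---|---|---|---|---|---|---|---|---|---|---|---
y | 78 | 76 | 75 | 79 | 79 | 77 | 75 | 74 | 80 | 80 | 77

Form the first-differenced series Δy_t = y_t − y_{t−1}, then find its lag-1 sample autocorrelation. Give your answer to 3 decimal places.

First differences Δy: -2, -1, 4, 0, -2, -2, -1, 6, 0, -3
Mean of differences = -0.1000
Numerator Σ(Δy_t−Δȳ)(Δy_{t+1}−Δȳ) = -1.6100
Denominator Σ(Δy_t−Δȳ)² = 74.9000
r_1(Δy) = -1.6100 / 74.9000 = -0.021

-0.021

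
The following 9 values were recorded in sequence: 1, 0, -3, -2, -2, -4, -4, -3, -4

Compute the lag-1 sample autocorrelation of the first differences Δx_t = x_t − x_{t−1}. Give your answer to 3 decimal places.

First differences Δx: -1, -3, 1, 0, -2, 0, 1, -1
Mean of differences = -0.6250
Numerator Σ(Δx_t−Δx̄)(Δx_{t+1}−Δx̄) = -3.2656
Denominator Σ(Δx_t−Δx̄)² = 13.8750
r_1(Δx) = -3.2656 / 13.8750 = -0.235

-0.235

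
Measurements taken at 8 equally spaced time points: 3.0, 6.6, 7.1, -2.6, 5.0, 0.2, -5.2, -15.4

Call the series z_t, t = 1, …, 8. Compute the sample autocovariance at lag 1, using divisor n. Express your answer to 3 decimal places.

14.627

Mean z̄ = (3.0 + 6.6 + 7.1 − 2.6 + 5.0 + 0.2 − 5.2 − 15.4)/8 = -0.1625
Σ_{t=1}^{7}(z_t−z̄)(z_{t+1}−z̄) = 117.0173
γ_1 = 117.0173 / 8 = 14.627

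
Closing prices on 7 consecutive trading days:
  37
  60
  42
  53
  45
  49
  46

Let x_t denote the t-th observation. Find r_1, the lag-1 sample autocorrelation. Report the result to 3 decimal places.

-0.738

Mean x̄ = (37 + 60 + 42 + 53 + 45 + 49 + 46)/7 = 47.4286
Deviations from mean: -10.4286, 12.5714, -5.4286, 5.5714, -2.4286, 1.5714, -1.4286
Numerator Σ_{t=1}^{6}(x_t−x̄)(x_{t+1}−x̄) = -249.1837
Denominator Σ(x_t−x̄)² = 337.7143
r_1 = -249.1837 / 337.7143 = -0.738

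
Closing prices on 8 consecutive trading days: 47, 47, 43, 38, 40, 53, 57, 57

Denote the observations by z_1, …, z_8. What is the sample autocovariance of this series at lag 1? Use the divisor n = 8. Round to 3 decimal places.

27.430

Mean z̄ = (47 + 47 + 43 + 38 + 40 + 53 + 57 + 57)/8 = 47.7500
Σ_{t=1}^{7}(z_t−z̄)(z_{t+1}−z̄) = 219.4375
γ_1 = 219.4375 / 8 = 27.430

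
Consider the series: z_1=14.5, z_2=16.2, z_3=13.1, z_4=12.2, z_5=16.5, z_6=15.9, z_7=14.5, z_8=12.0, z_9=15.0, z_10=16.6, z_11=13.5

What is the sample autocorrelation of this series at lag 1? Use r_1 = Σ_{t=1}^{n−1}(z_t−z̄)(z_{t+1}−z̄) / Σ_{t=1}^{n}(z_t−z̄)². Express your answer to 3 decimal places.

Mean z̄ = (14.5 + 16.2 + 13.1 + 12.2 + 16.5 + 15.9 + 14.5 + 12.0 + 15.0 + 16.6 + 13.5)/11 = 14.5455
Numerator Σ_{t=1}^{10}(z_t−z̄)(z_{t+1}−z̄) = -3.3302
Denominator Σ(z_t−z̄)² = 27.9873
r_1 = -3.3302 / 27.9873 = -0.119

-0.119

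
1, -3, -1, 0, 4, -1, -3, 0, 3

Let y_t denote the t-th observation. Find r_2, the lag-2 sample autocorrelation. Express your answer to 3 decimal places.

-0.565

Mean ȳ = (1 − 3 − 1 + 0 + 4 − 1 − 3 + 0 + 3)/9 = 0.0000
Numerator Σ_{t=1}^{7}(y_t−ȳ)(y_{t+2}−ȳ) = -26.0000
Denominator Σ(y_t−ȳ)² = 46.0000
r_2 = -26.0000 / 46.0000 = -0.565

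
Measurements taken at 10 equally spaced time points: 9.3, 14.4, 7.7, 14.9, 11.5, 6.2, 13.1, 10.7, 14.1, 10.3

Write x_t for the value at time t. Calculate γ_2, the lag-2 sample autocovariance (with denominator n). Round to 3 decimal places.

Mean x̄ = (9.3 + 14.4 + 7.7 + 14.9 + 11.5 + 6.2 + 13.1 + 10.7 + 14.1 + 10.3)/10 = 11.2200
Σ_{t=1}^{8}(x_t−x̄)(x_{t+2}−x̄) = 8.0312
γ_2 = 8.0312 / 10 = 0.803

0.803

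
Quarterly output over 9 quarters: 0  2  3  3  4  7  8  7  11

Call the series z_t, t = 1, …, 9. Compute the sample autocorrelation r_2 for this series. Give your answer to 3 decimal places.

Mean z̄ = (0 + 2 + 3 + 3 + 4 + 7 + 8 + 7 + 11)/9 = 5.0000
Numerator Σ_{t=1}^{7}(z_t−z̄)(z_{t+2}−z̄) = 33.0000
Denominator Σ(z_t−z̄)² = 96.0000
r_2 = 33.0000 / 96.0000 = 0.344

0.344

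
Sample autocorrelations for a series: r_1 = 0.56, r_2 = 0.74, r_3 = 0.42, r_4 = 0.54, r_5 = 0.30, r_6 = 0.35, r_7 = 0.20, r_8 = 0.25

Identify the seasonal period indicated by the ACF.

2

The largest autocorrelation is r_2 = 0.74; the remaining lags stay at or below 0.56.
The dominant spike at lag 2 indicates a seasonal period of 2.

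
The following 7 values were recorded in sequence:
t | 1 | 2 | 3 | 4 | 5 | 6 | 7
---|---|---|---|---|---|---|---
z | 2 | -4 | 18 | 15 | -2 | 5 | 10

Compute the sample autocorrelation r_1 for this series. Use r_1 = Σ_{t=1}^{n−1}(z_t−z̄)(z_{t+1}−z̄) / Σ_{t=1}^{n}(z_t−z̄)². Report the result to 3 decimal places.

-0.096

Mean z̄ = (2 − 4 + 18 + 15 − 2 + 5 + 10)/7 = 6.2857
Deviations from mean: -4.2857, -10.2857, 11.7143, 8.7143, -8.2857, -1.2857, 3.7143
Numerator Σ_{t=1}^{6}(z_t−z̄)(z_{t+1}−z̄) = -40.6531
Denominator Σ(z_t−z̄)² = 421.4286
r_1 = -40.6531 / 421.4286 = -0.096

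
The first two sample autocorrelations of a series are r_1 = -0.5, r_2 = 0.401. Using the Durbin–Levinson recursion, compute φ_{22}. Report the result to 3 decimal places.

0.201

φ_{22} = (r_2 − r_1²) / (1 − r_1²)
r_1² = (-0.5)² = 0.25
Numerator = 0.401 − 0.2500 = 0.1510; denominator = 1 − 0.2500 = 0.7500
φ_{22} = 0.1510 / 0.7500 = 0.201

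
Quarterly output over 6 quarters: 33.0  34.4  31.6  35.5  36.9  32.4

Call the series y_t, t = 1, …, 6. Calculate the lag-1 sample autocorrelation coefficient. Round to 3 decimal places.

Mean ȳ = (33.0 + 34.4 + 31.6 + 35.5 + 36.9 + 32.4)/6 = 33.9667
Deviations from mean: -0.9667, 0.4333, -2.3667, 1.5333, 2.9333, -1.5667
Numerator Σ_{t=1}^{5}(y_t−ȳ)(y_{t+1}−ȳ) = -5.1711
Denominator Σ(y_t−ȳ)² = 20.1333
r_1 = -5.1711 / 20.1333 = -0.257

-0.257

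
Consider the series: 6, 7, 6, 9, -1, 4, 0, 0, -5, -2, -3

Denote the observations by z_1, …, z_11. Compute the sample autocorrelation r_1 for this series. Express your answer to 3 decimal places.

0.475

Mean z̄ = (6 + 7 + 6 + 9 − 1 + 4 + 0 + 0 − 5 − 2 − 3)/11 = 1.9091
Numerator Σ_{t=1}^{10}(z_t−z̄)(z_{t+1}−z̄) = 102.9917
Denominator Σ(z_t−z̄)² = 216.9091
r_1 = 102.9917 / 216.9091 = 0.475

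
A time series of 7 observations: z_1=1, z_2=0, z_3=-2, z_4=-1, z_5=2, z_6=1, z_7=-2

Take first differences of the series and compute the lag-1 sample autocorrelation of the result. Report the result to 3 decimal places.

First differences Δz: -1, -2, 1, 3, -1, -3
Mean of differences = -0.5000
Numerator Σ(Δz_t−Δz̄)(Δz_{t+1}−Δz̄) = 3.2500
Denominator Σ(Δz_t−Δz̄)² = 23.5000
r_1(Δz) = 3.2500 / 23.5000 = 0.138

0.138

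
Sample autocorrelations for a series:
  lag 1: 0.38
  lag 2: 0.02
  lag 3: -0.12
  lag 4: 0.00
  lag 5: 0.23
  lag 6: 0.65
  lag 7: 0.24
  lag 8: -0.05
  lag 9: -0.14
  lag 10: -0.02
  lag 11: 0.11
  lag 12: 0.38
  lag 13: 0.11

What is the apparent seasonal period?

6

The largest autocorrelation is r_6 = 0.65; the remaining lags stay at or below 0.38. The elevated value at lag 1 (0.38), dropping to 0.02 at lag 2, reflects decaying short-term dependence rather than seasonality.
The dominant spike at lag 6 indicates a seasonal period of 6.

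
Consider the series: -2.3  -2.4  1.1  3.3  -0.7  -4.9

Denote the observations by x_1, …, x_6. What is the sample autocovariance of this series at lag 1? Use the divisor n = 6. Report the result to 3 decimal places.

Mean x̄ = (-2.3 − 2.4 + 1.1 + 3.3 − 0.7 − 4.9)/6 = -0.9833
Σ_{t=1}^{5}(x_t−x̄)(x_{t+1}−x̄) = 7.9414
γ_1 = 7.9414 / 6 = 1.324

1.324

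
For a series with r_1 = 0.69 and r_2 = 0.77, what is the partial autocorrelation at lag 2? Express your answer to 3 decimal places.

φ_{22} = (r_2 − r_1²) / (1 − r_1²)
r_1² = (0.69)² = 0.4761
Numerator = 0.77 − 0.4761 = 0.2939; denominator = 1 − 0.4761 = 0.5239
φ_{22} = 0.2939 / 0.5239 = 0.561

0.561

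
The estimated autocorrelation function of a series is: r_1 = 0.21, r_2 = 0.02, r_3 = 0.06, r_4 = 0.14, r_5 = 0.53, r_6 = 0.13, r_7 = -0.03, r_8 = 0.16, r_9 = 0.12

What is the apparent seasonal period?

The largest autocorrelation is r_5 = 0.53; the remaining lags stay at or below 0.21. The elevated value at lag 1 (0.21), dropping to 0.02 at lag 2, reflects decaying short-term dependence rather than seasonality.
The dominant spike at lag 5 indicates a seasonal period of 5.

5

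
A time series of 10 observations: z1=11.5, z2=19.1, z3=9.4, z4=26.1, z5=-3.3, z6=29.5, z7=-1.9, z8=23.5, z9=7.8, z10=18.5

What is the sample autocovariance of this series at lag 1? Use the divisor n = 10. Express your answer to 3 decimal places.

-105.361

Mean z̄ = (11.5 + 19.1 + 9.4 + 26.1 − 3.3 + 29.5 − 1.9 + 23.5 + 7.8 + 18.5)/10 = 14.0200
Σ_{t=1}^{9}(z_t−z̄)(z_{t+1}−z̄) = -1053.6144
γ_1 = -1053.6144 / 10 = -105.361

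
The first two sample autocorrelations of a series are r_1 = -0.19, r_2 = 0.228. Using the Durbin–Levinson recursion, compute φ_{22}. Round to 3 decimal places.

0.199

φ_{22} = (r_2 − r_1²) / (1 − r_1²)
r_1² = (-0.19)² = 0.0361
Numerator = 0.228 − 0.0361 = 0.1919; denominator = 1 − 0.0361 = 0.9639
φ_{22} = 0.1919 / 0.9639 = 0.199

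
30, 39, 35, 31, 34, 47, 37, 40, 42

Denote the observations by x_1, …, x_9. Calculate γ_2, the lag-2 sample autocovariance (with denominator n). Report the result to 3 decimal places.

Mean x̄ = (30 + 39 + 35 + 31 + 34 + 47 + 37 + 40 + 42)/9 = 37.2222
Σ_{t=1}^{7}(x_t−x̄)(x_{t+2}−x̄) = -21.8765
γ_2 = -21.8765 / 9 = -2.431

-2.431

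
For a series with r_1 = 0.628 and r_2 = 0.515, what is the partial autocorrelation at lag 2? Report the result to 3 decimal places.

0.199

φ_{22} = (r_2 − r_1²) / (1 − r_1²)
r_1² = (0.628)² = 0.394384
Numerator = 0.515 − 0.3944 = 0.1206; denominator = 1 − 0.3944 = 0.6056
φ_{22} = 0.1206 / 0.6056 = 0.199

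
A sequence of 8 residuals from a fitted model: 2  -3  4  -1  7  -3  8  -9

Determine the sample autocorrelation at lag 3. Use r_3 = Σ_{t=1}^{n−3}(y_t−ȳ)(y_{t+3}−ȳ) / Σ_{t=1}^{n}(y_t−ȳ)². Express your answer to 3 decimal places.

-0.483

Mean ȳ = (2 − 3 + 4 − 1 + 7 − 3 + 8 − 9)/8 = 0.6250
Deviations from mean: 1.3750, -3.6250, 3.3750, -1.6250, 6.3750, -3.6250, 7.3750, -9.6250
Σ(y_t−ȳ)(y_{t+3}−ȳ) = (-2.2344) + (-23.1094) + (-12.2344) + (-11.9844) + (-61.3594) = -110.9219
Denominator Σ(y_t−ȳ)² = 229.8750
r_3 = -110.9219 / 229.8750 = -0.483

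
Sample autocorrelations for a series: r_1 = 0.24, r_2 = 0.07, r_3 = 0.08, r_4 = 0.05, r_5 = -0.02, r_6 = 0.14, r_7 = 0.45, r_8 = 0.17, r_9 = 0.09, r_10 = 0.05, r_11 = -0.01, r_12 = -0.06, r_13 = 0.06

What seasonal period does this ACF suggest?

The largest autocorrelation is r_7 = 0.45; the remaining lags stay at or below 0.24. The elevated value at lag 1 (0.24), dropping to 0.07 at lag 2, reflects decaying short-term dependence rather than seasonality.
The dominant spike at lag 7 indicates a seasonal period of 7.

7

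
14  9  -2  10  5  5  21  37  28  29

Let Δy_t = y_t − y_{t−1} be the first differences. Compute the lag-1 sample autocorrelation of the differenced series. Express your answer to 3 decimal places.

First differences Δy: -5, -11, 12, -5, 0, 16, 16, -9, 1
Mean of differences = 1.6667
Numerator Σ(Δy_t−Δȳ)(Δy_{t+1}−Δȳ) = -68.4444
Denominator Σ(Δy_t−Δȳ)² = 884.0000
r_1(Δy) = -68.4444 / 884.0000 = -0.077

-0.077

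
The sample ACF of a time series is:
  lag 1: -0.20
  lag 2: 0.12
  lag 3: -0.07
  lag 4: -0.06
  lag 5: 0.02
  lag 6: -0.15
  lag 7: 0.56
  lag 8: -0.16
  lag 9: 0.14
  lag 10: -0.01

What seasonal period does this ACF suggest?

7

The largest autocorrelation is r_7 = 0.56; the remaining lags stay at or below 0.14.
The dominant spike at lag 7 indicates a seasonal period of 7.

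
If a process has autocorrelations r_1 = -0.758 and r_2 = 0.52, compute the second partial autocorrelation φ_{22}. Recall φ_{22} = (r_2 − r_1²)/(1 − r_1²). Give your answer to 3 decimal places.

-0.128

φ_{22} = (r_2 − r_1²) / (1 − r_1²)
r_1² = (-0.758)² = 0.574564
Numerator = 0.52 − 0.5746 = -0.0546; denominator = 1 − 0.5746 = 0.4254
φ_{22} = -0.0546 / 0.4254 = -0.128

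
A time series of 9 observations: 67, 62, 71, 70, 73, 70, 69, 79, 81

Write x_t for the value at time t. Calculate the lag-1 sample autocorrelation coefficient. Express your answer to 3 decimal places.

Mean x̄ = (67 + 62 + 71 + 70 + 73 + 70 + 69 + 79 + 81)/9 = 71.3333
Numerator Σ_{t=1}^{8}(x_t−x̄)(x_{t+1}−x̄) = 98.8889
Denominator Σ(x_t−x̄)² = 270.0000
r_1 = 98.8889 / 270.0000 = 0.366

0.366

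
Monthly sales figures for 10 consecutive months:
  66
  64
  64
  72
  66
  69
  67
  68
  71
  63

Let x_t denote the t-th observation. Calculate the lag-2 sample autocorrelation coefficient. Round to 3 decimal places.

-0.012

Mean x̄ = (66 + 64 + 64 + 72 + 66 + 69 + 67 + 68 + 71 + 63)/10 = 67.0000
Numerator Σ_{t=1}^{8}(x_t−x̄)(x_{t+2}−x̄) = -1.0000
Denominator Σ(x_t−x̄)² = 82.0000
r_2 = -1.0000 / 82.0000 = -0.012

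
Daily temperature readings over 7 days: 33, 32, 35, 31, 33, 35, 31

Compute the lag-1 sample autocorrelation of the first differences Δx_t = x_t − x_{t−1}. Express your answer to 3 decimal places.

-0.529

First differences Δx: -1, 3, -4, 2, 2, -4
Mean of differences = -0.3333
Numerator Σ(Δx_t−Δx̄)(Δx_{t+1}−Δx̄) = -26.1111
Denominator Σ(Δx_t−Δx̄)² = 49.3333
r_1(Δx) = -26.1111 / 49.3333 = -0.529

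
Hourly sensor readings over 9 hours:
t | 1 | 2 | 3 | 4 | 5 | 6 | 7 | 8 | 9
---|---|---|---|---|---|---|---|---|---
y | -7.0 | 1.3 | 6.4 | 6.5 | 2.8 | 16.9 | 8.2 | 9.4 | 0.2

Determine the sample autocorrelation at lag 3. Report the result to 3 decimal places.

Mean ȳ = (-7.0 + 1.3 + 6.4 + 6.5 + 2.8 + 16.9 + 8.2 + 9.4 + 0.2)/9 = 4.9667
Σ(y_t−ȳ)(y_{t+3}−ȳ) = (-18.3489) + (7.9444) + (17.1044) + (4.9578) + (-9.6056) + (-56.8822) = -54.8300
Denominator Σ(y_t−ȳ)² = 360.9800
r_3 = -54.8300 / 360.9800 = -0.152

-0.152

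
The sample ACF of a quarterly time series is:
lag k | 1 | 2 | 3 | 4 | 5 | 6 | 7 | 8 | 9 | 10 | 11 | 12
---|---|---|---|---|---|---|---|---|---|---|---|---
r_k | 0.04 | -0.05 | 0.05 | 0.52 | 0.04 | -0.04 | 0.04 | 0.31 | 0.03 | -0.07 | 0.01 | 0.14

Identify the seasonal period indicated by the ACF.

4

The largest autocorrelation is r_4 = 0.52, with a weaker echo at lag 8 (0.31); the remaining lags stay at or below 0.14.
The dominant spike at lag 4 indicates a seasonal period of 4.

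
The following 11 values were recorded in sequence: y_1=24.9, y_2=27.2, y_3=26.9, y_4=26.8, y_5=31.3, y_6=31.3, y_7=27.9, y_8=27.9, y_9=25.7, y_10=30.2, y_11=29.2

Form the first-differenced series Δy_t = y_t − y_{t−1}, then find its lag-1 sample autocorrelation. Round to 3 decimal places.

First differences Δy: 2.3, -0.3, -0.1, 4.5, 0.0, -3.4, 0.0, -2.2, 4.5, -1.0
Mean of differences = 0.4300
Numerator Σ(Δy_t−Δȳ)(Δy_{t+1}−Δȳ) = -16.9849
Denominator Σ(Δy_t−Δȳ)² = 61.4410
r_1(Δy) = -16.9849 / 61.4410 = -0.276

-0.276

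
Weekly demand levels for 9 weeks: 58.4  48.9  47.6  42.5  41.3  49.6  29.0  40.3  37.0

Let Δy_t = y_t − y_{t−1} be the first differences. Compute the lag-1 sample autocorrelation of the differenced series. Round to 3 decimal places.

-0.657

First differences Δy: -9.5, -1.3, -5.1, -1.2, 8.3, -20.6, 11.3, -3.3
Mean of differences = -2.6750
Numerator Σ(Δy_t−Δȳ)(Δy_{t+1}−Δȳ) = -456.0706
Denominator Σ(Δy_t−Δȳ)² = 693.9750
r_1(Δy) = -456.0706 / 693.9750 = -0.657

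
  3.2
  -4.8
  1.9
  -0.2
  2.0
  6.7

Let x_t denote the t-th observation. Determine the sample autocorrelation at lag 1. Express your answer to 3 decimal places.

Mean x̄ = (3.2 − 4.8 + 1.9 − 0.2 + 2.0 + 6.7)/6 = 1.4667
Deviations from mean: 1.7333, -6.2667, 0.4333, -1.6667, 0.5333, 5.2333
Σ(x_t−x̄)(x_{t+1}−x̄) = (-10.8622) + (-2.7156) + (-0.7222) + (-0.8889) + (2.7911) = -12.3978
Denominator Σ(x_t−x̄)² = 72.9133
r_1 = -12.3978 / 72.9133 = -0.170

-0.170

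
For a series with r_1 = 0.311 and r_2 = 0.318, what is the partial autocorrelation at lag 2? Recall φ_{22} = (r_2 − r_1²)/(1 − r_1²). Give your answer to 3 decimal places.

0.245

φ_{22} = (r_2 − r_1²) / (1 − r_1²)
r_1² = (0.311)² = 0.096721
Numerator = 0.318 − 0.0967 = 0.2213; denominator = 1 − 0.0967 = 0.9033
φ_{22} = 0.2213 / 0.9033 = 0.245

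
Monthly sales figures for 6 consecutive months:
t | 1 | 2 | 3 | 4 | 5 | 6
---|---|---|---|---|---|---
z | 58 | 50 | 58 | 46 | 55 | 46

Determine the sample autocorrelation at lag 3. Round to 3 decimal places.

-0.498

Mean z̄ = (58 + 50 + 58 + 46 + 55 + 46)/6 = 52.1667
Deviations from mean: 5.8333, -2.1667, 5.8333, -6.1667, 2.8333, -6.1667
Σ(z_t−z̄)(z_{t+3}−z̄) = (-35.9722) + (-6.1389) + (-35.9722) = -78.0833
Denominator Σ(z_t−z̄)² = 156.8333
r_3 = -78.0833 / 156.8333 = -0.498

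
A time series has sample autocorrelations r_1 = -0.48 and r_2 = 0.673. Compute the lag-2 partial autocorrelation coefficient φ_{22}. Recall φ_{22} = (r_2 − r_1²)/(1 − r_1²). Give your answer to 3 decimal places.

0.575

φ_{22} = (r_2 − r_1²) / (1 − r_1²)
r_1² = (-0.48)² = 0.2304
Numerator = 0.673 − 0.2304 = 0.4426; denominator = 1 − 0.2304 = 0.7696
φ_{22} = 0.4426 / 0.7696 = 0.575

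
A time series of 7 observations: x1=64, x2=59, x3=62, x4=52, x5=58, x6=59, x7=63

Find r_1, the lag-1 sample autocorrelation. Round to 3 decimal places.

-0.117

Mean x̄ = (64 + 59 + 62 + 52 + 58 + 59 + 63)/7 = 59.5714
Deviations from mean: 4.4286, -0.5714, 2.4286, -7.5714, -1.5714, -0.5714, 3.4286
Numerator Σ_{t=1}^{6}(x_t−x̄)(x_{t+1}−x̄) = -11.4694
Denominator Σ(x_t−x̄)² = 97.7143
r_1 = -11.4694 / 97.7143 = -0.117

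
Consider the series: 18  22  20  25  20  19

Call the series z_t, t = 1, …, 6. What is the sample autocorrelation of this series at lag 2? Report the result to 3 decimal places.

0.025

Mean z̄ = (18 + 22 + 20 + 25 + 20 + 19)/6 = 20.6667
Deviations from mean: -2.6667, 1.3333, -0.6667, 4.3333, -0.6667, -1.6667
Σ(z_t−z̄)(z_{t+2}−z̄) = (1.7778) + (5.7778) + (0.4444) + (-7.2222) = 0.7778
Denominator Σ(z_t−z̄)² = 31.3333
r_2 = 0.7778 / 31.3333 = 0.025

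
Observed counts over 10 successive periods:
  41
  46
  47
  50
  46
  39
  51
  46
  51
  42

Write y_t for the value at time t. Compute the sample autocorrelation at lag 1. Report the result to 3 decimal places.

Mean ȳ = (41 + 46 + 47 + 50 + 46 + 39 + 51 + 46 + 51 + 42)/10 = 45.9000
Numerator Σ_{t=1}^{9}(y_t−ȳ)(y_{t+1}−ȳ) = -50.2100
Denominator Σ(y_t−ȳ)² = 156.9000
r_1 = -50.2100 / 156.9000 = -0.320

-0.320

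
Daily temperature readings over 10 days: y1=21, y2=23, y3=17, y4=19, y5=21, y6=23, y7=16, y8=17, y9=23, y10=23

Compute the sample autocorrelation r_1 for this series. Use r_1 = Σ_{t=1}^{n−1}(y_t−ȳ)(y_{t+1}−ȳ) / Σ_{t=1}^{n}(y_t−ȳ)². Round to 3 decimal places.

Mean ȳ = (21 + 23 + 17 + 19 + 21 + 23 + 16 + 17 + 23 + 23)/10 = 20.3000
Numerator Σ_{t=1}^{9}(y_t−ȳ)(y_{t+1}−ȳ) = -0.7900
Denominator Σ(y_t−ȳ)² = 72.1000
r_1 = -0.7900 / 72.1000 = -0.011

-0.011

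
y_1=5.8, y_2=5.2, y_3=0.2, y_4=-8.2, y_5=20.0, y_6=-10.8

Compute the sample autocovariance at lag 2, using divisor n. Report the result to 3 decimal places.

Mean ȳ = (5.8 + 5.2 + 0.2 − 8.2 + 20.0 − 10.8)/6 = 2.0333
Deviations: 3.7667, 3.1667, -1.8333, -10.2333, 17.9667, -12.8333
Σ_{t=1}^{4}(y_t−ȳ)(y_{t+2}−ȳ) = 59.0778
γ_2 = 59.0778 / 6 = 9.846

9.846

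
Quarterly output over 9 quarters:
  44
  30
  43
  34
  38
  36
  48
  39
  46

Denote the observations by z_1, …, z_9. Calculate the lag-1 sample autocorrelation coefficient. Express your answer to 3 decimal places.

Mean z̄ = (44 + 30 + 43 + 34 + 38 + 36 + 48 + 39 + 46)/9 = 39.7778
Numerator Σ_{t=1}^{8}(z_t−z̄)(z_{t+1}−z̄) = -116.7160
Denominator Σ(z_t−z̄)² = 281.5556
r_1 = -116.7160 / 281.5556 = -0.415

-0.415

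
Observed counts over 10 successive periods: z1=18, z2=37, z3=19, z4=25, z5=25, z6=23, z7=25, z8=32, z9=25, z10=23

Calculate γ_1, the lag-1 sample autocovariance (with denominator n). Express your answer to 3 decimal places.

Mean z̄ = (18 + 37 + 19 + 25 + 25 + 23 + 25 + 32 + 25 + 23)/10 = 25.2000
Σ_{t=1}^{9}(z_t−z̄)(z_{t+1}−z̄) = -158.2400
γ_1 = -158.2400 / 10 = -15.824

-15.824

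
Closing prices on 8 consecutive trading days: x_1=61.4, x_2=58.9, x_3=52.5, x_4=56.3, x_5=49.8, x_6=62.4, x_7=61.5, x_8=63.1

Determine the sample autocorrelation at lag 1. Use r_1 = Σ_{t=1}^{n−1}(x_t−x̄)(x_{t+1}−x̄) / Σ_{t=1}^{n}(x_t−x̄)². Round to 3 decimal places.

0.118

Mean x̄ = (61.4 + 58.9 + 52.5 + 56.3 + 49.8 + 62.4 + 61.5 + 63.1)/8 = 58.2375
Deviations from mean: 3.1625, 0.6625, -5.7375, -1.9375, -8.4375, 4.1625, 3.2625, 4.8625
Σ(x_t−x̄)(x_{t+1}−x̄) = (2.0952) + (-3.8011) + (11.1164) + (16.3477) + (-35.1211) + (13.5802) + (15.8639) = 20.0811
Denominator Σ(x_t−x̄)² = 169.9188
r_1 = 20.0811 / 169.9188 = 0.118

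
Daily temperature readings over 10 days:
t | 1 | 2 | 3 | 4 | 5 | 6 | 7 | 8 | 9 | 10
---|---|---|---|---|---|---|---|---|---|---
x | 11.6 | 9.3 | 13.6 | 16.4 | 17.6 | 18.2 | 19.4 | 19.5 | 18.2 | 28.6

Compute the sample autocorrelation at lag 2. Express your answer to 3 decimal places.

0.223

Mean x̄ = (11.6 + 9.3 + 13.6 + 16.4 + 17.6 + 18.2 + 19.4 + 19.5 + 18.2 + 28.6)/10 = 17.2400
Numerator Σ_{t=1}^{8}(x_t−x̄)(x_{t+2}−x̄) = 55.7768
Denominator Σ(x_t−x̄)² = 249.6040
r_2 = 55.7768 / 249.6040 = 0.223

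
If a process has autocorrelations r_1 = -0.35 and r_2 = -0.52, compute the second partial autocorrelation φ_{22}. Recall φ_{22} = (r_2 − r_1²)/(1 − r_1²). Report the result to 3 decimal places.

-0.732

φ_{22} = (r_2 − r_1²) / (1 − r_1²)
r_1² = (-0.35)² = 0.1225
Numerator = -0.52 − 0.1225 = -0.6425; denominator = 1 − 0.1225 = 0.8775
φ_{22} = -0.6425 / 0.8775 = -0.732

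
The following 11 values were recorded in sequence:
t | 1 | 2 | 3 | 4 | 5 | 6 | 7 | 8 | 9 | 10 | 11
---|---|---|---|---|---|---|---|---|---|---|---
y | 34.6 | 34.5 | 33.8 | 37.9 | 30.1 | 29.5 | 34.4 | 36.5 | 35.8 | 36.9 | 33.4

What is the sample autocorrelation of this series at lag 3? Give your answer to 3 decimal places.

Mean ȳ = (34.6 + 34.5 + 33.8 + 37.9 + 30.1 + 29.5 + 34.4 + 36.5 + 35.8 + 36.9 + 33.4)/11 = 34.3091
Numerator Σ_{t=1}^{8}(y_t−ȳ)(y_{t+3}−ȳ) = -15.1321
Denominator Σ(y_t−ȳ)² = 68.6891
r_3 = -15.1321 / 68.6891 = -0.220

-0.220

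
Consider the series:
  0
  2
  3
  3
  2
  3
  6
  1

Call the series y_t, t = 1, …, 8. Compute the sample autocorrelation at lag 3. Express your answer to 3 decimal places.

Mean ȳ = (0 + 2 + 3 + 3 + 2 + 3 + 6 + 1)/8 = 2.5000
Deviations from mean: -2.5000, -0.5000, 0.5000, 0.5000, -0.5000, 0.5000, 3.5000, -1.5000
Σ(y_t−ȳ)(y_{t+3}−ȳ) = (-1.2500) + (0.2500) + (0.2500) + (1.7500) + (0.7500) = 1.7500
Denominator Σ(y_t−ȳ)² = 22.0000
r_3 = 1.7500 / 22.0000 = 0.080

0.080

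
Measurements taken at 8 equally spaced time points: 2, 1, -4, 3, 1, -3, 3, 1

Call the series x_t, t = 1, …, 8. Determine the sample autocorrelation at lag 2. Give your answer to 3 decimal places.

-0.354

Mean x̄ = (2 + 1 − 4 + 3 + 1 − 3 + 3 + 1)/8 = 0.5000
Deviations from mean: 1.5000, 0.5000, -4.5000, 2.5000, 0.5000, -3.5000, 2.5000, 0.5000
Numerator Σ_{t=1}^{6}(x_t−x̄)(x_{t+2}−x̄) = -17.0000
Denominator Σ(x_t−x̄)² = 48.0000
r_2 = -17.0000 / 48.0000 = -0.354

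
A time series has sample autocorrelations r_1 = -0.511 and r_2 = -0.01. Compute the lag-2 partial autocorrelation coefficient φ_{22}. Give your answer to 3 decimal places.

-0.367

φ_{22} = (r_2 − r_1²) / (1 − r_1²)
r_1² = (-0.511)² = 0.261121
Numerator = -0.01 − 0.2611 = -0.2711; denominator = 1 − 0.2611 = 0.7389
φ_{22} = -0.2711 / 0.7389 = -0.367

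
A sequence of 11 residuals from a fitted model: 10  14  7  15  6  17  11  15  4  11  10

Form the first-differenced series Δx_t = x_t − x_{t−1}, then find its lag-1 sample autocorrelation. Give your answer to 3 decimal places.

-0.854

First differences Δx: 4, -7, 8, -9, 11, -6, 4, -11, 7, -1
Mean of differences = 0.0000
Numerator Σ(Δx_t−Δx̄)(Δx_{t+1}−Δx̄) = -473.0000
Denominator Σ(Δx_t−Δx̄)² = 554.0000
r_1(Δx) = -473.0000 / 554.0000 = -0.854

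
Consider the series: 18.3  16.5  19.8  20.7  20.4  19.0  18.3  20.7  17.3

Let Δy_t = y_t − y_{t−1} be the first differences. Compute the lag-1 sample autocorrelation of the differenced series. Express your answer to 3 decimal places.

-0.322

First differences Δy: -1.8, 3.3, 0.9, -0.3, -1.4, -0.7, 2.4, -3.4
Mean of differences = -0.1250
Numerator Σ(Δy_t−Δȳ)(Δy_{t+1}−Δȳ) = -11.1706
Denominator Σ(Δy_t−Δȳ)² = 34.6750
r_1(Δy) = -11.1706 / 34.6750 = -0.322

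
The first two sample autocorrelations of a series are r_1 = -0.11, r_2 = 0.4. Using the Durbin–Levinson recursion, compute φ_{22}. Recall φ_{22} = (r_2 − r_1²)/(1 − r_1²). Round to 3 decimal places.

0.393

φ_{22} = (r_2 − r_1²) / (1 − r_1²)
r_1² = (-0.11)² = 0.0121
Numerator = 0.4 − 0.0121 = 0.3879; denominator = 1 − 0.0121 = 0.9879
φ_{22} = 0.3879 / 0.9879 = 0.393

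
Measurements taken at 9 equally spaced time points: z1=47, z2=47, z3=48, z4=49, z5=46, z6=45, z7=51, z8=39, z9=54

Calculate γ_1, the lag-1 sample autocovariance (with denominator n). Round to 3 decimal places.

Mean z̄ = (47 + 47 + 48 + 49 + 46 + 45 + 51 + 39 + 54)/9 = 47.3333
Σ_{t=1}^{8}(z_t−z̄)(z_{t+1}−z̄) = -92.7778
γ_1 = -92.7778 / 9 = -10.309

-10.309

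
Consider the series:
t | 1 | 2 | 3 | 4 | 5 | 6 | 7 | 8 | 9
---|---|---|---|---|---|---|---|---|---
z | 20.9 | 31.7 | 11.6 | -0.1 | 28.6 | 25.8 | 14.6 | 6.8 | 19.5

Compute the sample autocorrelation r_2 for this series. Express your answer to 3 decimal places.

-0.693

Mean z̄ = (20.9 + 31.7 + 11.6 − 0.1 + 28.6 + 25.8 + 14.6 + 6.8 + 19.5)/9 = 17.7111
Numerator Σ_{t=1}^{7}(z_t−z̄)(z_{t+2}−z̄) = -606.9614
Denominator Σ(z_t−z̄)² = 876.3689
r_2 = -606.9614 / 876.3689 = -0.693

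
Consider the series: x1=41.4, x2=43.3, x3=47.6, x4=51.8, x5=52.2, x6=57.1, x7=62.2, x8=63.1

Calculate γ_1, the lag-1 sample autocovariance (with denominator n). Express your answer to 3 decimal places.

Mean x̄ = (41.4 + 43.3 + 47.6 + 51.8 + 52.2 + 57.1 + 62.2 + 63.1)/8 = 52.3375
Deviations: -10.9375, -9.0375, -4.7375, -0.5375, -0.1375, 4.7625, 9.8625, 10.7625
Σ_{t=1}^{7}(x_t−x̄)(x_{t+1}−x̄) = 296.7436
γ_1 = 296.7436 / 8 = 37.093

37.093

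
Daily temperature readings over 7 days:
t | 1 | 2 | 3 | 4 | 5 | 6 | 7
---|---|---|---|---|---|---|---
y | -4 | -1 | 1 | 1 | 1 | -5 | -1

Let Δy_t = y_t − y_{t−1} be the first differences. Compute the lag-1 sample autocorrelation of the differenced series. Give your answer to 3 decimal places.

First differences Δy: 3, 2, 0, 0, -6, 4
Mean of differences = 0.5000
Numerator Σ(Δy_t−Δȳ)(Δy_{t+1}−Δȳ) = -16.2500
Denominator Σ(Δy_t−Δȳ)² = 63.5000
r_1(Δy) = -16.2500 / 63.5000 = -0.256

-0.256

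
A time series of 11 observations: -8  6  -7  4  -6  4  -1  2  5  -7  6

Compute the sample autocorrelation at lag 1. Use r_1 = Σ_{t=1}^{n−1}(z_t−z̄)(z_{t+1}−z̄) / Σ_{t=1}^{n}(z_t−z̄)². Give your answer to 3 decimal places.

Mean z̄ = (-8 + 6 − 7 + 4 − 6 + 4 − 1 + 2 + 5 − 7 + 6)/11 = -0.1818
Numerator Σ_{t=1}^{10}(z_t−z̄)(z_{t+1}−z̄) = -239.0331
Denominator Σ(z_t−z̄)² = 331.6364
r_1 = -239.0331 / 331.6364 = -0.721

-0.721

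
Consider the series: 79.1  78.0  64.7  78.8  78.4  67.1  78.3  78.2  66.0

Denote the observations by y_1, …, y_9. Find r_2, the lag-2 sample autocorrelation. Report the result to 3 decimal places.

Mean ȳ = (79.1 + 78.0 + 64.7 + 78.8 + 78.4 + 67.1 + 78.3 + 78.2 + 66.0)/9 = 74.2889
Numerator Σ_{t=1}^{7}(y_t−ȳ)(y_{t+2}−ȳ) = -146.1169
Denominator Σ(y_t−ȳ)² = 317.8889
r_2 = -146.1169 / 317.8889 = -0.460

-0.460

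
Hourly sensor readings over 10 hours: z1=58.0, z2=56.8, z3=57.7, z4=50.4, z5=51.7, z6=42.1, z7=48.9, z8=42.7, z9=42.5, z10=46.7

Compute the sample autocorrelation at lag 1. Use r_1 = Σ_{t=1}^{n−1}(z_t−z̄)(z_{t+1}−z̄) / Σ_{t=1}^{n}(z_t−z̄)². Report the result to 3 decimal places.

0.538

Mean z̄ = (58.0 + 56.8 + 57.7 + 50.4 + 51.7 + 42.1 + 48.9 + 42.7 + 42.5 + 46.7)/10 = 49.7500
Numerator Σ_{t=1}^{9}(z_t−z̄)(z_{t+1}−z̄) = 191.4475
Denominator Σ(z_t−z̄)² = 356.0050
r_1 = 191.4475 / 356.0050 = 0.538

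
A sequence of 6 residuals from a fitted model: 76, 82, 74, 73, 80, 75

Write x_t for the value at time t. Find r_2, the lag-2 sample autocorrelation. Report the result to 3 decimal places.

Mean x̄ = (76 + 82 + 74 + 73 + 80 + 75)/6 = 76.6667
Deviations from mean: -0.6667, 5.3333, -2.6667, -3.6667, 3.3333, -1.6667
Σ(x_t−x̄)(x_{t+2}−x̄) = (1.7778) + (-19.5556) + (-8.8889) + (6.1111) = -20.5556
Denominator Σ(x_t−x̄)² = 63.3333
r_2 = -20.5556 / 63.3333 = -0.325

-0.325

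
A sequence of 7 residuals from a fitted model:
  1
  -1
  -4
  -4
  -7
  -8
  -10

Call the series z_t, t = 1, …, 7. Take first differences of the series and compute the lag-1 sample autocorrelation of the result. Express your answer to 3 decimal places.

-0.760

First differences Δz: -2, -3, 0, -3, -1, -2
Mean of differences = -1.8333
Numerator Σ(Δz_t−Δz̄)(Δz_{t+1}−Δz̄) = -5.1944
Denominator Σ(Δz_t−Δz̄)² = 6.8333
r_1(Δz) = -5.1944 / 6.8333 = -0.760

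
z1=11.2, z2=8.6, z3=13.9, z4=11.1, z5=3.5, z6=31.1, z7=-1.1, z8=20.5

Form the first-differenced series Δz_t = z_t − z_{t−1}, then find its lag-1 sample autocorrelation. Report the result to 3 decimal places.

First differences Δz: -2.6, 5.3, -2.8, -7.6, 27.6, -32.2, 21.6
Mean of differences = 1.3286
Numerator Σ(Δz_t−Δz̄)(Δz_{t+1}−Δz̄) = -1790.2180
Denominator Σ(Δz_t−Δz̄)² = 2353.2543
r_1(Δz) = -1790.2180 / 2353.2543 = -0.761

-0.761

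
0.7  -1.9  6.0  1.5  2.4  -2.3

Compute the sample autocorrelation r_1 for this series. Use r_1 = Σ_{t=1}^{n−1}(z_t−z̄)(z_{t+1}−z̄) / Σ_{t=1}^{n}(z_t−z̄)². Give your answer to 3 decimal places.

Mean z̄ = (0.7 − 1.9 + 6.0 + 1.5 + 2.4 − 2.3)/6 = 1.0667
Deviations from mean: -0.3667, -2.9667, 4.9333, 0.4333, 1.3333, -3.3667
Numerator Σ_{t=1}^{5}(z_t−z̄)(z_{t+1}−z̄) = -15.3211
Denominator Σ(z_t−z̄)² = 46.5733
r_1 = -15.3211 / 46.5733 = -0.329

-0.329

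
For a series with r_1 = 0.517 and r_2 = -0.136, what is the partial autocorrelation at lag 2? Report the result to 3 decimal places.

-0.550

φ_{22} = (r_2 − r_1²) / (1 − r_1²)
r_1² = (0.517)² = 0.267289
Numerator = -0.136 − 0.2673 = -0.4033; denominator = 1 − 0.2673 = 0.7327
φ_{22} = -0.4033 / 0.7327 = -0.550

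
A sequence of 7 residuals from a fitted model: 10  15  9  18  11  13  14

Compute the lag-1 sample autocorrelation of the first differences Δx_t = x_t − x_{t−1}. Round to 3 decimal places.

-0.818

First differences Δx: 5, -6, 9, -7, 2, 1
Mean of differences = 0.6667
Numerator Σ(Δx_t−Δx̄)(Δx_{t+1}−Δx̄) = -158.1111
Denominator Σ(Δx_t−Δx̄)² = 193.3333
r_1(Δx) = -158.1111 / 193.3333 = -0.818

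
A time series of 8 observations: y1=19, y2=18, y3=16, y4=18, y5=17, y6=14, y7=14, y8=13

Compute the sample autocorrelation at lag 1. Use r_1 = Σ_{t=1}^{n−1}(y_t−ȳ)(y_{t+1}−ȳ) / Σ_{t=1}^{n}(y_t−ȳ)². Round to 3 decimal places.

Mean ȳ = (19 + 18 + 16 + 18 + 17 + 14 + 14 + 13)/8 = 16.1250
Deviations from mean: 2.8750, 1.8750, -0.1250, 1.8750, 0.8750, -2.1250, -2.1250, -3.1250
Numerator Σ_{t=1}^{7}(y_t−ȳ)(y_{t+1}−ȳ) = 15.8594
Denominator Σ(y_t−ȳ)² = 34.8750
r_1 = 15.8594 / 34.8750 = 0.455

0.455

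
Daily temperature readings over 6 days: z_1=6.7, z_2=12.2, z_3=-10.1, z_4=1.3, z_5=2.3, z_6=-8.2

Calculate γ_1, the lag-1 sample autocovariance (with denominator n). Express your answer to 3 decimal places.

Mean z̄ = (6.7 + 12.2 − 10.1 + 1.3 + 2.3 − 8.2)/6 = 0.7000
Deviations: 6.0000, 11.5000, -10.8000, 0.6000, 1.6000, -8.9000
Σ_{t=1}^{5}(z_t−z̄)(z_{t+1}−z̄) = -74.9600
γ_1 = -74.9600 / 6 = -12.493

-12.493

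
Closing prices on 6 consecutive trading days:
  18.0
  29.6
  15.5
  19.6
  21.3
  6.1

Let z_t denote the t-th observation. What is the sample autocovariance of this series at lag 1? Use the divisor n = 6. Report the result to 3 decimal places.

-12.002

Mean z̄ = (18.0 + 29.6 + 15.5 + 19.6 + 21.3 + 6.1)/6 = 18.3500
Deviations: -0.3500, 11.2500, -2.8500, 1.2500, 2.9500, -12.2500
Σ_{t=1}^{5}(z_t−z̄)(z_{t+1}−z̄) = -72.0125
γ_1 = -72.0125 / 6 = -12.002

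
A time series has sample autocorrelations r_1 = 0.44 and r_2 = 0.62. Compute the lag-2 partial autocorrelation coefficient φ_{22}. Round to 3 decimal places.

φ_{22} = (r_2 − r_1²) / (1 − r_1²)
r_1² = (0.44)² = 0.1936
Numerator = 0.62 − 0.1936 = 0.4264; denominator = 1 − 0.1936 = 0.8064
φ_{22} = 0.4264 / 0.8064 = 0.529

0.529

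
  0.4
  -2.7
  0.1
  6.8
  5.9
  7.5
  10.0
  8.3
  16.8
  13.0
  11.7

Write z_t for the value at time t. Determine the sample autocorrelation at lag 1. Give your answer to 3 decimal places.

0.674

Mean z̄ = (0.4 − 2.7 + 0.1 + 6.8 + 5.9 + 7.5 + 10.0 + 8.3 + 16.8 + 13.0 + 11.7)/11 = 7.0727
Numerator Σ_{t=1}^{10}(z_t−z̄)(z_{t+1}−z̄) = 236.9383
Denominator Σ(z_t−z̄)² = 351.5218
r_1 = 236.9383 / 351.5218 = 0.674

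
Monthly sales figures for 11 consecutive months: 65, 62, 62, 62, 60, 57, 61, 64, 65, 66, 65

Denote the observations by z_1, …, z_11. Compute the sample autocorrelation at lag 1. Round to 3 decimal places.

Mean z̄ = (65 + 62 + 62 + 62 + 60 + 57 + 61 + 64 + 65 + 66 + 65)/11 = 62.6364
Numerator Σ_{t=1}^{10}(z_t−z̄)(z_{t+1}−z̄) = 41.9587
Denominator Σ(z_t−z̄)² = 72.5455
r_1 = 41.9587 / 72.5455 = 0.578

0.578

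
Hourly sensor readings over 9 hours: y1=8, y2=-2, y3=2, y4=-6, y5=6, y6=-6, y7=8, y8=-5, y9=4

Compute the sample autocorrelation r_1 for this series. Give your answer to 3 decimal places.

Mean ȳ = (8 − 2 + 2 − 6 + 6 − 6 + 8 − 5 + 4)/9 = 1.0000
Numerator Σ_{t=1}^{8}(y_t−ȳ)(y_{t+1}−ȳ) = -210.0000
Denominator Σ(y_t−ȳ)² = 276.0000
r_1 = -210.0000 / 276.0000 = -0.761

-0.761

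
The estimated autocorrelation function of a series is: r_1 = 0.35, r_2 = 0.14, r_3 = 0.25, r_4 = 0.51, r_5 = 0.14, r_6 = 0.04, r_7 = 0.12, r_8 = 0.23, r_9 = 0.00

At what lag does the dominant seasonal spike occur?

The largest autocorrelation is r_4 = 0.51; the remaining lags stay at or below 0.35. The elevated value at lag 1 (0.35), dropping to 0.14 at lag 2, reflects decaying short-term dependence rather than seasonality.
The dominant spike at lag 4 indicates a seasonal period of 4.

4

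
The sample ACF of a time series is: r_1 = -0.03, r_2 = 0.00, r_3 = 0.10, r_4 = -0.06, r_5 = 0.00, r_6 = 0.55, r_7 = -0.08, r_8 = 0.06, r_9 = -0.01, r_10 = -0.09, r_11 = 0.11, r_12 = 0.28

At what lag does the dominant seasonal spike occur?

6

The largest autocorrelation is r_6 = 0.55, with a weaker echo at lag 12 (0.28); the remaining lags stay at or below 0.11.
The dominant spike at lag 6 indicates a seasonal period of 6.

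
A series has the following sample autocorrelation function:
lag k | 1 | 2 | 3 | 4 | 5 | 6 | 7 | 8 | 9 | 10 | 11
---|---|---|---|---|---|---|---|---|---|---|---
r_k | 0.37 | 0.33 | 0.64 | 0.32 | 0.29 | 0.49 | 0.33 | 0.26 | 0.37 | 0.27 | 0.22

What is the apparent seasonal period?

The largest autocorrelation is r_3 = 0.64, with a weaker echo at lag 6 (0.49); the remaining lags stay at or below 0.37. The elevated value at lag 1 (0.37), dropping to 0.33 at lag 2, reflects decaying short-term dependence rather than seasonality.
The dominant spike at lag 3 indicates a seasonal period of 3.

3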